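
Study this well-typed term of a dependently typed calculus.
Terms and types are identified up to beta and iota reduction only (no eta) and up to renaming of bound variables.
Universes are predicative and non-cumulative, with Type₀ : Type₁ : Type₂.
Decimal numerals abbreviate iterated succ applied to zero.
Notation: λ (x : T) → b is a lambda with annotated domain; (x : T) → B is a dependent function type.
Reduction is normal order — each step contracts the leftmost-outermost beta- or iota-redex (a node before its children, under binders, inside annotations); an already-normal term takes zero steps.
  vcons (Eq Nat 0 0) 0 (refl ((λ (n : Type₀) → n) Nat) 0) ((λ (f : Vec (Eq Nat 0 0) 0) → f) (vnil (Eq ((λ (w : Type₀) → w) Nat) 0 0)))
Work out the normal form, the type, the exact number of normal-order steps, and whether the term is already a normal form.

resulting normal form:
  vcons (Eq Nat 0 0) 0 (refl Nat 0) (vnil (Eq Nat 0 0))
the term's type:
  Vec (Eq Nat 0 0) 1
steps to reach normal form (normal order): 3
already normal: no
first contracted redex: a beta-redex


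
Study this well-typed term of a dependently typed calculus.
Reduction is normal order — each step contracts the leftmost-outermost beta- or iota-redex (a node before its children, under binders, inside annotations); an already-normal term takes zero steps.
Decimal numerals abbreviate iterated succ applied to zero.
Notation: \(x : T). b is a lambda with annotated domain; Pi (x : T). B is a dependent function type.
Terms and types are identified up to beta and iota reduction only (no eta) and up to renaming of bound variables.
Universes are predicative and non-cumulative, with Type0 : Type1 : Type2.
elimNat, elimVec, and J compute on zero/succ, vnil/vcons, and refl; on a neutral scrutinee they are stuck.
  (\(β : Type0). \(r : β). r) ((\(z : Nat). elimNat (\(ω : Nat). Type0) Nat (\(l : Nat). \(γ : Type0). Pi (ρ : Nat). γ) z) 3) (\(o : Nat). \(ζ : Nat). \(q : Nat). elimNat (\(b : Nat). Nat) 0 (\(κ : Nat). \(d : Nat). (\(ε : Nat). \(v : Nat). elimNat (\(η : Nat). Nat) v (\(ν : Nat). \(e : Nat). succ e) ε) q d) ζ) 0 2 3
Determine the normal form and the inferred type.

normal form:
  6
the term's type:
  Nat
observation: the first redex contracted is a beta-redex; the normal form is reached in 36 normal-order steps.


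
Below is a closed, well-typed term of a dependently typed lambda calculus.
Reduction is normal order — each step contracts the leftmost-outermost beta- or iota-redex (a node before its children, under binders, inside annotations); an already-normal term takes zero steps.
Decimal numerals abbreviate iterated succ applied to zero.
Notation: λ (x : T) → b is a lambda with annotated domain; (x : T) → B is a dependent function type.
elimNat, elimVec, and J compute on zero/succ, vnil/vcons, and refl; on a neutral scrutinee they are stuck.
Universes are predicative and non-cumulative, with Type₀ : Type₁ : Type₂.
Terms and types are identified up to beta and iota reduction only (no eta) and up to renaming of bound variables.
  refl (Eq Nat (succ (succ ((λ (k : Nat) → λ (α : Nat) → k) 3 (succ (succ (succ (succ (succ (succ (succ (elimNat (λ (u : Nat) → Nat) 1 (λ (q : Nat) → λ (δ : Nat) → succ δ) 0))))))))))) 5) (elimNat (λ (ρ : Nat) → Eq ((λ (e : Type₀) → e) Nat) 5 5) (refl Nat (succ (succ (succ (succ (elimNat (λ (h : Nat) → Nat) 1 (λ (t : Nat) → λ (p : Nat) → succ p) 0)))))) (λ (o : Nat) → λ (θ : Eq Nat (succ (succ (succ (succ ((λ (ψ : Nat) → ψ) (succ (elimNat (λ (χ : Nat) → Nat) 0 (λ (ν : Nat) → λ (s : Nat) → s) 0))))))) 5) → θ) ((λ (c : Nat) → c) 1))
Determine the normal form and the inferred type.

normal form:
  refl (Eq Nat 5 5) (refl Nat 5)
the term's type:
  Eq (Eq Nat 5 5) (refl Nat 5) (refl Nat 5)
observation: the term reaches its normal form after 11 normal-order steps.


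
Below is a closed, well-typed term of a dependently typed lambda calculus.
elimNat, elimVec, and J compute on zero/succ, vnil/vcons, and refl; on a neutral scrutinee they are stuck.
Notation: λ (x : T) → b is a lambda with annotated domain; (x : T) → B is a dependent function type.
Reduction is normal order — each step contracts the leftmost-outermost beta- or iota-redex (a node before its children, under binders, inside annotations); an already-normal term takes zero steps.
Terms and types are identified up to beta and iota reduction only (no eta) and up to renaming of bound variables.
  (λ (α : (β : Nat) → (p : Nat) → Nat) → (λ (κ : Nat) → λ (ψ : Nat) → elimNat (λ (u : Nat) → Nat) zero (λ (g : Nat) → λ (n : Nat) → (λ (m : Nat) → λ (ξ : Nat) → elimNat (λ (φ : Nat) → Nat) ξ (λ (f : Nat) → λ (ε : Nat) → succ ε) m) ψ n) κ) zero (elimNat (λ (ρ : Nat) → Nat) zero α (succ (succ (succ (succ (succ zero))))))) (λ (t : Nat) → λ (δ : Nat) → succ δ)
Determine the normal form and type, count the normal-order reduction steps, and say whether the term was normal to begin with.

resulting normal form:
  zero
the term's type:
  Nat
steps to reach normal form (normal order): 4
already normal: no
first redex: a beta-redex


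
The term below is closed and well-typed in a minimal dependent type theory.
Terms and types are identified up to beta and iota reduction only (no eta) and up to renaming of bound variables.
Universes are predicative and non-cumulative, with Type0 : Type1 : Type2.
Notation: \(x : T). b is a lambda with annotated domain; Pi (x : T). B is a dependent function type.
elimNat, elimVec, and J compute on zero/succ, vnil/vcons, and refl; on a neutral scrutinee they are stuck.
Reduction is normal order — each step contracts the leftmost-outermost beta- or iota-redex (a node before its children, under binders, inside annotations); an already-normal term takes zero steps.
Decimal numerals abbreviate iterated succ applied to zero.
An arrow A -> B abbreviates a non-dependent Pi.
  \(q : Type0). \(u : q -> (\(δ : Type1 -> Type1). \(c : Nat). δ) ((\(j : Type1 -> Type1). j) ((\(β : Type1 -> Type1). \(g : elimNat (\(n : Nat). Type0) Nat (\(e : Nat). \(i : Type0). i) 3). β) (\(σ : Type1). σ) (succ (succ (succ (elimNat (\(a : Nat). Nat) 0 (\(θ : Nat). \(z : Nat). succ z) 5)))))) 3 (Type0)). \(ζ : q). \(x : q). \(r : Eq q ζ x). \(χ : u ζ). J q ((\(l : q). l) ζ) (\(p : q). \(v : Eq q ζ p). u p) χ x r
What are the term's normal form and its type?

reduced normal form:
  \(q : Type0). \(u : q -> Type0). \(δ : q). \(c : q). \(j : Eq q δ c). \(β : u δ). J q δ (\(g : q). \(n : Eq q δ g). u g) β c j
inferred type:
  Pi (q : Type0). Pi (u : q -> Type0). Pi (δ : q). Pi (c : q). Eq q δ c -> u δ -> u c


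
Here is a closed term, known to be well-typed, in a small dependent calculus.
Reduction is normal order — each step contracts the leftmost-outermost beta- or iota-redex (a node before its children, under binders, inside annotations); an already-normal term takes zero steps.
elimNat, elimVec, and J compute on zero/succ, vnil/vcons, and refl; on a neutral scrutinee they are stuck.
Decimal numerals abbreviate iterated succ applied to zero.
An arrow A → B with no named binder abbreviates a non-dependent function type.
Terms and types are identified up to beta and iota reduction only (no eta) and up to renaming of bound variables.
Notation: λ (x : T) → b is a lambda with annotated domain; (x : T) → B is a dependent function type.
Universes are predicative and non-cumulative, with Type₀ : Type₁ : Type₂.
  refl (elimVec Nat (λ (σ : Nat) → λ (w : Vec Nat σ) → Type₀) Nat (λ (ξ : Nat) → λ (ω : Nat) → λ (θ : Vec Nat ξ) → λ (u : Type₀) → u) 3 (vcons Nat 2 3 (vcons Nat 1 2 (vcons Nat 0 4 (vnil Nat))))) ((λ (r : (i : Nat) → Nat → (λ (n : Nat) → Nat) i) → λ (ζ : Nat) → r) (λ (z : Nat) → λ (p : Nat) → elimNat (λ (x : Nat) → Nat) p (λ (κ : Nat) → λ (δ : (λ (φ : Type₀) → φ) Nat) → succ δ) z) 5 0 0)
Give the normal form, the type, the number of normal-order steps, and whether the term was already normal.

resulting normal form:
  refl Nat 0
type:
  Eq Nat 0 0
normal-order step count: 21
already normal: no
first contracted redex: an elimVec iota-redex


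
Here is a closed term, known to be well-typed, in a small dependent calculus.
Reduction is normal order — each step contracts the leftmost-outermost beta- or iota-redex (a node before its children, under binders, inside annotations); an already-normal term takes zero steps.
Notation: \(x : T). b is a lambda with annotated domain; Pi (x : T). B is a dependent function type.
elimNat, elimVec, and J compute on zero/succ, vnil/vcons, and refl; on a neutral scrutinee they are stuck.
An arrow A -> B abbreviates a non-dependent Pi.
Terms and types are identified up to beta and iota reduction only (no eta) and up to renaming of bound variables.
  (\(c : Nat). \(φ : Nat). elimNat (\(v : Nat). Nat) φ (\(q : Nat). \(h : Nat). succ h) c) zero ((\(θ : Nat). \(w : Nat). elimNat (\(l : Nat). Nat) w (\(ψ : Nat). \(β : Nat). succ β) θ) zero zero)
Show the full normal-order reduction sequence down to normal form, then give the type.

normal-order reduction:
  (\(c : Nat). \(φ : Nat). elimNat (\(v : Nat). Nat) φ (\(q : Nat). \(h : Nat). succ h) c) zero ((\(θ : Nat). \(w : Nat). elimNat (\(l : Nat). Nat) w (\(ψ : Nat). \(β : Nat). succ β) θ) zero zero)
  ~> (\(c : Nat). elimNat (\(φ : Nat). Nat) c (\(v : Nat). \(q : Nat). succ q) zero) ((\(h : Nat). \(θ : Nat). elimNat (\(w : Nat). Nat) θ (\(l : Nat). \(ψ : Nat). succ ψ) h) zero zero)
  ~> elimNat (\(c : Nat). Nat) ((\(φ : Nat). \(v : Nat). elimNat (\(q : Nat). Nat) v (\(h : Nat). \(θ : Nat). succ θ) φ) zero zero) (\(w : Nat). \(l : Nat). succ l) zero
  ~> (\(c : Nat). \(φ : Nat). elimNat (\(v : Nat). Nat) φ (\(q : Nat). \(h : Nat). succ h) c) zero zero
  ~> (\(c : Nat). elimNat (\(φ : Nat). Nat) c (\(v : Nat). \(q : Nat). succ q) zero) zero
  ~> elimNat (\(c : Nat). Nat) zero (\(φ : Nat). \(v : Nat). succ v) zero
  ~> zero
type:
  Nat


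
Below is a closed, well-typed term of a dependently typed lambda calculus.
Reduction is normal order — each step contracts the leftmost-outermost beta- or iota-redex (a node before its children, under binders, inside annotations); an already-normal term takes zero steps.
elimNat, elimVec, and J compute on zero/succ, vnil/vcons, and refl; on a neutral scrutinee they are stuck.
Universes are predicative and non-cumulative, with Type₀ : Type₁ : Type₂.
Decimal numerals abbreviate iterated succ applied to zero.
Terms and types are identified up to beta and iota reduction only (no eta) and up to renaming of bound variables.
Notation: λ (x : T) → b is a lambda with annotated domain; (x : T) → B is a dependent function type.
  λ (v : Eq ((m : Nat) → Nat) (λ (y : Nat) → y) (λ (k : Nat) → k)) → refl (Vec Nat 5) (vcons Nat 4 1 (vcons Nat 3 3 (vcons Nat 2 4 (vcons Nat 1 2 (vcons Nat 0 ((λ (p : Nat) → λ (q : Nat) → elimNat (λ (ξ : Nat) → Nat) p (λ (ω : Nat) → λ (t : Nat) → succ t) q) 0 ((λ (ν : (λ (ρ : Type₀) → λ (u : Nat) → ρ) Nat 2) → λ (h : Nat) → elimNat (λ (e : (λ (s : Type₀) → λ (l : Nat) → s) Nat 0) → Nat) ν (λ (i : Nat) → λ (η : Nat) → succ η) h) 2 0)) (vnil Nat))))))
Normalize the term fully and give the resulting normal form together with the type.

reduced normal form:
  λ (v : Eq ((m : Nat) → Nat) (λ (y : Nat) → y) (λ (k : Nat) → k)) → refl (Vec Nat 5) (vcons Nat 4 1 (vcons Nat 3 3 (vcons Nat 2 4 (vcons Nat 1 2 (vcons Nat 0 2 (vnil Nat))))))
type:
  (v : Eq ((m : Nat) → Nat) (λ (y : Nat) → y) (λ (k : Nat) → k)) → Eq (Vec Nat 5) (vcons Nat 4 1 (vcons Nat 3 3 (vcons Nat 2 4 (vcons Nat 1 2 (vcons Nat 0 2 (vnil Nat)))))) (vcons Nat 4 1 (vcons Nat 3 3 (vcons Nat 2 4 (vcons Nat 1 2 (vcons Nat 0 2 (vnil Nat))))))


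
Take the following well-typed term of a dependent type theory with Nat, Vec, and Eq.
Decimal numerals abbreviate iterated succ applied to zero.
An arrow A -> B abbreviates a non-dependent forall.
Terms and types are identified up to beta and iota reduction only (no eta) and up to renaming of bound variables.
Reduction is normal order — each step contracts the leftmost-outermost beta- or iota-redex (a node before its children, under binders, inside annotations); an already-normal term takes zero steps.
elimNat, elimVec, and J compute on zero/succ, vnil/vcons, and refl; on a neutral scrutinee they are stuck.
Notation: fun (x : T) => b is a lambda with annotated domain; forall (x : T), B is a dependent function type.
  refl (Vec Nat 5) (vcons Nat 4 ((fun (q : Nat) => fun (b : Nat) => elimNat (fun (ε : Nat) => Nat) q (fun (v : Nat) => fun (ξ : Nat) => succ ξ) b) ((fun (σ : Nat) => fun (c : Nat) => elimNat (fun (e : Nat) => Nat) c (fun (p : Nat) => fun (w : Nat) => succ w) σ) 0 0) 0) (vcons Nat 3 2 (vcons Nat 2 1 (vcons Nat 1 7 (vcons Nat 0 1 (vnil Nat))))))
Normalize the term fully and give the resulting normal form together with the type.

normal form:
  refl (Vec Nat 5) (vcons Nat 4 0 (vcons Nat 3 2 (vcons Nat 2 1 (vcons Nat 1 7 (vcons Nat 0 1 (vnil Nat))))))
the term's type:
  Eq (Vec Nat 5) (vcons Nat 4 0 (vcons Nat 3 2 (vcons Nat 2 1 (vcons Nat 1 7 (vcons Nat 0 1 (vnil Nat)))))) (vcons Nat 4 0 (vcons Nat 3 2 (vcons Nat 2 1 (vcons Nat 1 7 (vcons Nat 0 1 (vnil Nat))))))
observation: reduction starts at a beta-redex, and 6 normal-order steps reach the normal form.


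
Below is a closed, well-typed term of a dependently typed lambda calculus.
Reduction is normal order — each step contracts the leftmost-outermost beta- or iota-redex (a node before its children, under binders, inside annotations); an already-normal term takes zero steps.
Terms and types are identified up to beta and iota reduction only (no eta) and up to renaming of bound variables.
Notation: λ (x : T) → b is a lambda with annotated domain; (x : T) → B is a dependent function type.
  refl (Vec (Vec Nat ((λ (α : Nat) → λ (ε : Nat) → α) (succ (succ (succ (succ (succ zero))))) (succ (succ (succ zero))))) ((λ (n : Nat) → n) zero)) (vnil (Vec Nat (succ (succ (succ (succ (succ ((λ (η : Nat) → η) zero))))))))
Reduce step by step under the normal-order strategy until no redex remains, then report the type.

normal-order reduction:
  refl (Vec (Vec Nat ((λ (α : Nat) → λ (ε : Nat) → α) (succ (succ (succ (succ (succ zero))))) (succ (succ (succ zero))))) ((λ (n : Nat) → n) zero)) (vnil (Vec Nat (succ (succ (succ (succ (succ ((λ (η : Nat) → η) zero))))))))
  ~> refl (Vec (Vec Nat ((λ (α : Nat) → succ (succ (succ (succ (succ zero))))) (succ (succ (succ zero))))) ((λ (ε : Nat) → ε) zero)) (vnil (Vec Nat (succ (succ (succ (succ (succ ((λ (n : Nat) → n) zero))))))))
  ~> refl (Vec (Vec Nat (succ (succ (succ (succ (succ zero)))))) ((λ (α : Nat) → α) zero)) (vnil (Vec Nat (succ (succ (succ (succ (succ ((λ (ε : Nat) → ε) zero))))))))
  ~> refl (Vec (Vec Nat (succ (succ (succ (succ (succ zero)))))) zero) (vnil (Vec Nat (succ (succ (succ (succ (succ ((λ (α : Nat) → α) zero))))))))
  ~> refl (Vec (Vec Nat (succ (succ (succ (succ (succ zero)))))) zero) (vnil (Vec Nat (succ (succ (succ (succ (succ zero)))))))
type:
  Eq (Vec (Vec Nat (succ (succ (succ (succ (succ zero)))))) zero) (vnil (Vec Nat (succ (succ (succ (succ (succ zero))))))) (vnil (Vec Nat (succ (succ (succ (succ (succ zero)))))))


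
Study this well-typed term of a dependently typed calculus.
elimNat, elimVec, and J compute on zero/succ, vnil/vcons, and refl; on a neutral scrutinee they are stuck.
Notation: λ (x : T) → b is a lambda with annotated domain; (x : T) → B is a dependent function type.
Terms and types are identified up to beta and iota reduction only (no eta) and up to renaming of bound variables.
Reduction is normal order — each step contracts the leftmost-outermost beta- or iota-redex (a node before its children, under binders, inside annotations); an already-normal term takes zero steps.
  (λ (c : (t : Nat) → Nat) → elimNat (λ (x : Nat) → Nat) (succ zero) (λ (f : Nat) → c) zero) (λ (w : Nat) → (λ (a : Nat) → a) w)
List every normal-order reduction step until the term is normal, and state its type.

reduction (normal order):
  (λ (c : (t : Nat) → Nat) → elimNat (λ (x : Nat) → Nat) (succ zero) (λ (f : Nat) → c) zero) (λ (w : Nat) → (λ (a : Nat) → a) w)
  ~> elimNat (λ (c : Nat) → Nat) (succ zero) (λ (t : Nat) → λ (x : Nat) → (λ (f : Nat) → f) x) zero
  ~> succ zero
the term's type:
  Nat


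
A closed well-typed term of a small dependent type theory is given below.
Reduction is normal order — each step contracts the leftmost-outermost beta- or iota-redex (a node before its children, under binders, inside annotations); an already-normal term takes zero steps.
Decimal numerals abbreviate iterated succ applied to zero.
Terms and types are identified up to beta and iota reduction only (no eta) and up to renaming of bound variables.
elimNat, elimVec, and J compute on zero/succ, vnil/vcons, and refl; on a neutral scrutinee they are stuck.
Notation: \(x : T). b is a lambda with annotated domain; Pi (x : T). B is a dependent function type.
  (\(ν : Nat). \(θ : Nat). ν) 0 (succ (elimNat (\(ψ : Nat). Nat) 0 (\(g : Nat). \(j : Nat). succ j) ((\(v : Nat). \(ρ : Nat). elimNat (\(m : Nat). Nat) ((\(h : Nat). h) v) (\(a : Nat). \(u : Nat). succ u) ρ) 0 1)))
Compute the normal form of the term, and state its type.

resulting normal form:
  0
inferred type:
  Nat
observation: reduction starts at a beta-redex, and 2 normal-order steps reach the normal form.


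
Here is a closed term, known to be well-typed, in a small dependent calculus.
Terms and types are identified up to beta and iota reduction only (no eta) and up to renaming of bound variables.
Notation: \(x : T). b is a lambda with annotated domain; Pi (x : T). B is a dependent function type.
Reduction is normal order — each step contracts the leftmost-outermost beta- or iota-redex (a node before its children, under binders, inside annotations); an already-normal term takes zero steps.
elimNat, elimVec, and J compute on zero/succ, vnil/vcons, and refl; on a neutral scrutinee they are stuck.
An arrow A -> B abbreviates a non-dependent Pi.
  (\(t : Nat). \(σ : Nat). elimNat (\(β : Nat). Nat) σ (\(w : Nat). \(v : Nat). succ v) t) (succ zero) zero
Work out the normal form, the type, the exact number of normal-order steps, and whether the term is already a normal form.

resulting normal form:
  succ zero
the term's type:
  Nat
steps to reach normal form (normal order): 6
term was already normal: no
first redex: a beta-redex


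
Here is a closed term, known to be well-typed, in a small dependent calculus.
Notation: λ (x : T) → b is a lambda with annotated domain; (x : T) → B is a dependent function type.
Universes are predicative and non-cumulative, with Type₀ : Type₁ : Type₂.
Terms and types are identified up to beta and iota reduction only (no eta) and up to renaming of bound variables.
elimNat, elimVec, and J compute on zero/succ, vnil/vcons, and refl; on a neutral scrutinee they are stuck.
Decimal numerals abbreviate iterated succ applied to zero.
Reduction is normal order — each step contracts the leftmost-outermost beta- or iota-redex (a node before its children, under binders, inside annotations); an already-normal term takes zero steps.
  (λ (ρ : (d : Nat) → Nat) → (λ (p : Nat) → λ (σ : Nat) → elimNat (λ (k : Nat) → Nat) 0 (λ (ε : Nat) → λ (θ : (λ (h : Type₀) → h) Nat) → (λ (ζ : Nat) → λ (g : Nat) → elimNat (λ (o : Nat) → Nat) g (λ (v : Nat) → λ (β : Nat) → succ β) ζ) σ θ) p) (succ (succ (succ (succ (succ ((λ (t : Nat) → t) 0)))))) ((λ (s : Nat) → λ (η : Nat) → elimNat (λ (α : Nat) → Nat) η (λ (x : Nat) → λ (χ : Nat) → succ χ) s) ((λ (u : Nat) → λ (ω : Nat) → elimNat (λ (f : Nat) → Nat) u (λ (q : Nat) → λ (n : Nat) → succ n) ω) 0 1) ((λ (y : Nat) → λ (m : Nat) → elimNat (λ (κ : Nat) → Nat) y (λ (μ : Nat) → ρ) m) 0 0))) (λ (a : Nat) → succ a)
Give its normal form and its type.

resulting normal form:
  5
the term's type:
  Nat
observation: the first redex contracted is a beta-redex; the normal form is reached in 147 normal-order steps.


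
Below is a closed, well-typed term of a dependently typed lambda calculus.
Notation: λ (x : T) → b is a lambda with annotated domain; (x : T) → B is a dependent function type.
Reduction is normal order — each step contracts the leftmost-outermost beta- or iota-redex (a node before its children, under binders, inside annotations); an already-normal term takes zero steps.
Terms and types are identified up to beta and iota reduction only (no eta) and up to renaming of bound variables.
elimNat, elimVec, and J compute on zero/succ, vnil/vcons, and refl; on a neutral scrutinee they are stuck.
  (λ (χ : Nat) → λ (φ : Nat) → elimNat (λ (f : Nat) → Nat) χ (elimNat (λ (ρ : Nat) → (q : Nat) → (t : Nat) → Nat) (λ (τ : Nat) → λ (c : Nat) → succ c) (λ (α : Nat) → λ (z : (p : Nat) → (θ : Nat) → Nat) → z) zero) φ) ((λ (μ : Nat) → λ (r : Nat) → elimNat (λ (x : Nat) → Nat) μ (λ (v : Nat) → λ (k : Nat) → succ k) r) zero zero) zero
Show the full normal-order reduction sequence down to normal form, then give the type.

normal-order reduction:
  (λ (χ : Nat) → λ (φ : Nat) → elimNat (λ (f : Nat) → Nat) χ (elimNat (λ (ρ : Nat) → (q : Nat) → (t : Nat) → Nat) (λ (τ : Nat) → λ (c : Nat) → succ c) (λ (α : Nat) → λ (z : (p : Nat) → (θ : Nat) → Nat) → z) zero) φ) ((λ (μ : Nat) → λ (r : Nat) → elimNat (λ (x : Nat) → Nat) μ (λ (v : Nat) → λ (k : Nat) → succ k) r) zero zero) zero
  ~> (λ (χ : Nat) → elimNat (λ (φ : Nat) → Nat) ((λ (f : Nat) → λ (ρ : Nat) → elimNat (λ (q : Nat) → Nat) f (λ (t : Nat) → λ (τ : Nat) → succ τ) ρ) zero zero) (elimNat (λ (c : Nat) → (α : Nat) → (z : Nat) → Nat) (λ (p : Nat) → λ (θ : Nat) → succ θ) (λ (μ : Nat) → λ (r : (x : Nat) → (v : Nat) → Nat) → r) zero) χ) zero
  ~> elimNat (λ (χ : Nat) → Nat) ((λ (φ : Nat) → λ (f : Nat) → elimNat (λ (ρ : Nat) → Nat) φ (λ (q : Nat) → λ (t : Nat) → succ t) f) zero zero) (elimNat (λ (τ : Nat) → (c : Nat) → (α : Nat) → Nat) (λ (z : Nat) → λ (p : Nat) → succ p) (λ (θ : Nat) → λ (μ : (r : Nat) → (x : Nat) → Nat) → μ) zero) zero
  ~> (λ (χ : Nat) → λ (φ : Nat) → elimNat (λ (f : Nat) → Nat) χ (λ (ρ : Nat) → λ (q : Nat) → succ q) φ) zero zero
  ~> (λ (χ : Nat) → elimNat (λ (φ : Nat) → Nat) zero (λ (f : Nat) → λ (ρ : Nat) → succ ρ) χ) zero
  ~> elimNat (λ (χ : Nat) → Nat) zero (λ (φ : Nat) → λ (f : Nat) → succ f) zero
  ~> zero
the term's type:
  Nat


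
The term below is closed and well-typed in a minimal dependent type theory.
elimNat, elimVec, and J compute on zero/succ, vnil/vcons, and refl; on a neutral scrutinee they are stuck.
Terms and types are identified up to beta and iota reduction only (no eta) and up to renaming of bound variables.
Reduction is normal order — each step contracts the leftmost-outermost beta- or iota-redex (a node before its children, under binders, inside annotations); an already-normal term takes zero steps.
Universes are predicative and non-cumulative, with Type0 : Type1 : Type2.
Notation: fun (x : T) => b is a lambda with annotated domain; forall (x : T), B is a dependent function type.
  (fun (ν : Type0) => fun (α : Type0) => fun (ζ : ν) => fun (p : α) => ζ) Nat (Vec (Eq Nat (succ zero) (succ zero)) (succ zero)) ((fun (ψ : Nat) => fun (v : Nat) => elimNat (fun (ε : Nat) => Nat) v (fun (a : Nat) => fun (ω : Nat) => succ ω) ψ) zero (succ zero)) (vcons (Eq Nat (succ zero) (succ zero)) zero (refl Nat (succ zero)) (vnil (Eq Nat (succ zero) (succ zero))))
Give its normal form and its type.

resulting normal form:
  succ zero
inferred type:
  Nat
observation: the first redex contracted is a beta-redex; the normal form is reached in 7 normal-order steps.


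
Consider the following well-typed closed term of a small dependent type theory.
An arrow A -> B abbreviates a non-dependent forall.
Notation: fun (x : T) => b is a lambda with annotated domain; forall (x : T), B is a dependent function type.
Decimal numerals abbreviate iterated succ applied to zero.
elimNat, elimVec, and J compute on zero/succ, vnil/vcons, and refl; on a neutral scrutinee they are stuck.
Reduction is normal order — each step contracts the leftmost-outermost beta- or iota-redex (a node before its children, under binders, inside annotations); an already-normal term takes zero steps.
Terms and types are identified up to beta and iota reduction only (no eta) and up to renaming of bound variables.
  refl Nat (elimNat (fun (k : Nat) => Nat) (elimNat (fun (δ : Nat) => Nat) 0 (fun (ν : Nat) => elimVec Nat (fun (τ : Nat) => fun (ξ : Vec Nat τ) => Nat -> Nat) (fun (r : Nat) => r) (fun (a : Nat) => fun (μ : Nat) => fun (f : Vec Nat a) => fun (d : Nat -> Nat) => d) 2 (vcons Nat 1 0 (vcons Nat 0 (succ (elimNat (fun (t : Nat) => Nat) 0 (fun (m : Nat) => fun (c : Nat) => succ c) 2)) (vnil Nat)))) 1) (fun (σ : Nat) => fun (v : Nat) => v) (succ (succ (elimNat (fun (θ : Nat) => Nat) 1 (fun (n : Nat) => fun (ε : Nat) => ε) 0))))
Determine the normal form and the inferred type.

normal form:
  refl Nat 0
the term's type:
  Eq Nat 0 0


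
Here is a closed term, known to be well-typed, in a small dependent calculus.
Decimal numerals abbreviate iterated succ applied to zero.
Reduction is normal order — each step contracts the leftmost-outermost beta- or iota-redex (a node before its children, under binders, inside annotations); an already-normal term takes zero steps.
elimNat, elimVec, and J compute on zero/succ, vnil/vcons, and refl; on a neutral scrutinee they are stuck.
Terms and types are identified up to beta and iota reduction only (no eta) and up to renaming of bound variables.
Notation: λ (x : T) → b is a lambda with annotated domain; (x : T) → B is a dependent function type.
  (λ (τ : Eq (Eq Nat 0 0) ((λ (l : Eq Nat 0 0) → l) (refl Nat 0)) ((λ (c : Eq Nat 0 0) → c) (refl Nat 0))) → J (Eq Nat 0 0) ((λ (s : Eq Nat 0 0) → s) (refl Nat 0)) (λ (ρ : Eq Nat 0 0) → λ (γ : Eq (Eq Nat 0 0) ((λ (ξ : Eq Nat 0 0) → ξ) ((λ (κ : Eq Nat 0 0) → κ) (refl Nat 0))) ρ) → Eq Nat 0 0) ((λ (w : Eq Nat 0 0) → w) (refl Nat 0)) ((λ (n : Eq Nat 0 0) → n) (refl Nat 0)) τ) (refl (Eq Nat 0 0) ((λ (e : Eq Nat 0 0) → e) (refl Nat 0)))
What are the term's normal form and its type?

reduced normal form:
  refl Nat 0
inferred type:
  Eq Nat 0 0


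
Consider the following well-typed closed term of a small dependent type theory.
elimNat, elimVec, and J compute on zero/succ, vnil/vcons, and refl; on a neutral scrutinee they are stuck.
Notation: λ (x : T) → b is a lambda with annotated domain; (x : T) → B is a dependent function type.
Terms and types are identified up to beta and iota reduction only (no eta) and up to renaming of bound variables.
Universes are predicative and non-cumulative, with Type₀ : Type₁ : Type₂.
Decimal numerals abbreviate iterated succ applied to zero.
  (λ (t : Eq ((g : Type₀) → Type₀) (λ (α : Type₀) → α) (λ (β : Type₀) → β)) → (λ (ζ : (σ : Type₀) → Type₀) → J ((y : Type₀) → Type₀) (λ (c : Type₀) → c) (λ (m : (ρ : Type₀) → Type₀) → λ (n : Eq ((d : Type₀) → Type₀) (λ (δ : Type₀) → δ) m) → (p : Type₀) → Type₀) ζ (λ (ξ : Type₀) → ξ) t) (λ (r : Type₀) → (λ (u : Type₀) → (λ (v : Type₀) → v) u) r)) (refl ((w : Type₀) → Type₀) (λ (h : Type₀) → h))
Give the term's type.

type:
  (t : Type₀) → Type₀


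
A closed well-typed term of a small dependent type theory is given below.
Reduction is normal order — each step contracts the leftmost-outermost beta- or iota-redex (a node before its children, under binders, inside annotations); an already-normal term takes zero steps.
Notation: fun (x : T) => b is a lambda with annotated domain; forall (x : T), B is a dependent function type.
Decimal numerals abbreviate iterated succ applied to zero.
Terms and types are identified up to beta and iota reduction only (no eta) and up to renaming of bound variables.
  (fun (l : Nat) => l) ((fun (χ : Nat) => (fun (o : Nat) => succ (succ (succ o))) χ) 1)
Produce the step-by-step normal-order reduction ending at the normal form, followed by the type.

reduction (normal order):
  (fun (l : Nat) => l) ((fun (χ : Nat) => (fun (o : Nat) => succ (succ (succ o))) χ) 1)
  ~> (fun (l : Nat) => (fun (χ : Nat) => succ (succ (succ χ))) l) 1
  ~> (fun (l : Nat) => succ (succ (succ l))) 1
  ~> 4
inferred type:
  Nat


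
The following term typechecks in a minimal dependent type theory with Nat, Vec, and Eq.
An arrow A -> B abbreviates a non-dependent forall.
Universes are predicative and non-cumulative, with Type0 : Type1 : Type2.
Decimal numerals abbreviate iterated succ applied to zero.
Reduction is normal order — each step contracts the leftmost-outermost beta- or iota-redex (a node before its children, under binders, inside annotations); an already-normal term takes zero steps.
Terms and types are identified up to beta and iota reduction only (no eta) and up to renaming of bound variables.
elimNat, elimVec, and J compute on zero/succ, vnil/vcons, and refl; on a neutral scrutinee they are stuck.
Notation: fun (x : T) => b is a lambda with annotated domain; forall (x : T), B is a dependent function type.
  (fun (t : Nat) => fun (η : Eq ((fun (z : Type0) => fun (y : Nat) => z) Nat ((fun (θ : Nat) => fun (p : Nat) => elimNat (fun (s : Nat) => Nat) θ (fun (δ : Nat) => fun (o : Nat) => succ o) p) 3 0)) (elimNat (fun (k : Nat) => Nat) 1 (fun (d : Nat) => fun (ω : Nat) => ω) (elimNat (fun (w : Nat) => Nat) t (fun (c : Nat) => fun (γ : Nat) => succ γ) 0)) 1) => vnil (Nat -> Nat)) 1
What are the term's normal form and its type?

reduced normal form:
  fun (t : Eq Nat 1 1) => vnil (Nat -> Nat)
the term's type:
  Eq Nat 1 1 -> Vec (Nat -> Nat) 0
observation: 8 normal-order steps normalize the term, beginning with a beta-redex.


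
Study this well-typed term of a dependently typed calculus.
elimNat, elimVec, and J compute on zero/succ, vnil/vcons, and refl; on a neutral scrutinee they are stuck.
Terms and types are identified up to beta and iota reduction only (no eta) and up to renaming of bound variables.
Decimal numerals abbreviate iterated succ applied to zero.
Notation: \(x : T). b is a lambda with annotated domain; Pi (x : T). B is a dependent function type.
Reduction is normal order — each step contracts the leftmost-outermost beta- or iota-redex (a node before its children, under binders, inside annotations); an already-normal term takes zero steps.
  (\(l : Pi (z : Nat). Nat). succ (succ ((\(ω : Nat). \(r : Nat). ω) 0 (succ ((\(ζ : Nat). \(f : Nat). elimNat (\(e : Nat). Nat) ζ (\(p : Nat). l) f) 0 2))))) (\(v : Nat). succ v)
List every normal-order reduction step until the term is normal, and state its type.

normal-order reduction sequence:
  (\(l : Pi (z : Nat). Nat). succ (succ ((\(ω : Nat). \(r : Nat). ω) 0 (succ ((\(ζ : Nat). \(f : Nat). elimNat (\(e : Nat). Nat) ζ (\(p : Nat). l) f) 0 2))))) (\(v : Nat). succ v)
  ~> succ (succ ((\(l : Nat). \(z : Nat). l) 0 (succ ((\(ω : Nat). \(r : Nat). elimNat (\(ζ : Nat). Nat) ω (\(f : Nat). \(e : Nat). succ e) r) 0 2))))
  ~> succ (succ ((\(l : Nat). 0) (succ ((\(z : Nat). \(ω : Nat). elimNat (\(r : Nat). Nat) z (\(ζ : Nat). \(f : Nat). succ f) ω) 0 2))))
  ~> 2
the term's type:
  Nat


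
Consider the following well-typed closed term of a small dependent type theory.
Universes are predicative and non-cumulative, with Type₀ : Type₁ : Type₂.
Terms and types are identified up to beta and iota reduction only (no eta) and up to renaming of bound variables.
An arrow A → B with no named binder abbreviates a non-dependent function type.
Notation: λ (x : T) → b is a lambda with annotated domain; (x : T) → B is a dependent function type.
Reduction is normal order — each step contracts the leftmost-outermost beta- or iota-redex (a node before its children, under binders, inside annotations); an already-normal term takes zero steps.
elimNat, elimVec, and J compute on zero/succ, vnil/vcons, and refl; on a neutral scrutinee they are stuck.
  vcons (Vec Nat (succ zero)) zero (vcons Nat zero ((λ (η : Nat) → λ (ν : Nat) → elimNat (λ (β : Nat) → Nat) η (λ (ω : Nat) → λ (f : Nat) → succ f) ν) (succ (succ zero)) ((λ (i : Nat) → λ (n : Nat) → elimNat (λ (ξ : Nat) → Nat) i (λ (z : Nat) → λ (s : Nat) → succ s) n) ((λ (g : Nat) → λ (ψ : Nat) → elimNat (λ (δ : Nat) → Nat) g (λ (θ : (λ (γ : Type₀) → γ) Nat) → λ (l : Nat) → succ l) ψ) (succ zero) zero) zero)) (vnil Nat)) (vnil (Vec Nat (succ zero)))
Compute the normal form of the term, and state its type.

reduced normal form:
  vcons (Vec Nat (succ zero)) zero (vcons Nat zero (succ (succ (succ zero))) (vnil Nat)) (vnil (Vec Nat (succ zero)))
type:
  Vec (Vec Nat (succ zero)) (succ zero)
observation: the term reaches its normal form after 12 normal-order steps.


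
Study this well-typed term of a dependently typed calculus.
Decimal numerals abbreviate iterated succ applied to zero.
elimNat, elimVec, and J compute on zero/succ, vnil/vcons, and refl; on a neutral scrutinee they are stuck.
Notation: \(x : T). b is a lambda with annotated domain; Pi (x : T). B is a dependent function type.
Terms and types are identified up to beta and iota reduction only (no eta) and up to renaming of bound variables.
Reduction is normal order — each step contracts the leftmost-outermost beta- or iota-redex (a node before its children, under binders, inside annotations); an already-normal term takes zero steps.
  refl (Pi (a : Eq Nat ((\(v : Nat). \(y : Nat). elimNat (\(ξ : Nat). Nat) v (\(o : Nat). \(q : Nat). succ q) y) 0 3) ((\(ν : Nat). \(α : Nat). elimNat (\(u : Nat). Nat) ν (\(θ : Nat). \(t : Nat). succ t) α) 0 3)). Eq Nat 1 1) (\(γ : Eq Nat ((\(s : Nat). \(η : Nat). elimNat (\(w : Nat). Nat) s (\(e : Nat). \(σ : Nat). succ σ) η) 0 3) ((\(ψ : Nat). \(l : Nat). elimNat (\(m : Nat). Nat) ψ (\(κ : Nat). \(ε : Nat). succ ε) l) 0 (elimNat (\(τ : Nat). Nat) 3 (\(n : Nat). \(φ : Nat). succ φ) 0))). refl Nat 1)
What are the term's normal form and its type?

normal form:
  refl (Pi (a : Eq Nat 3 3). Eq Nat 1 1) (\(v : Eq Nat 3 3). refl Nat 1)
the term's type:
  Eq (Pi (a : Eq Nat 3 3). Eq Nat 1 1) (\(v : Eq Nat 3 3). refl Nat 1) (\(y : Eq Nat 3 3). refl Nat 1)


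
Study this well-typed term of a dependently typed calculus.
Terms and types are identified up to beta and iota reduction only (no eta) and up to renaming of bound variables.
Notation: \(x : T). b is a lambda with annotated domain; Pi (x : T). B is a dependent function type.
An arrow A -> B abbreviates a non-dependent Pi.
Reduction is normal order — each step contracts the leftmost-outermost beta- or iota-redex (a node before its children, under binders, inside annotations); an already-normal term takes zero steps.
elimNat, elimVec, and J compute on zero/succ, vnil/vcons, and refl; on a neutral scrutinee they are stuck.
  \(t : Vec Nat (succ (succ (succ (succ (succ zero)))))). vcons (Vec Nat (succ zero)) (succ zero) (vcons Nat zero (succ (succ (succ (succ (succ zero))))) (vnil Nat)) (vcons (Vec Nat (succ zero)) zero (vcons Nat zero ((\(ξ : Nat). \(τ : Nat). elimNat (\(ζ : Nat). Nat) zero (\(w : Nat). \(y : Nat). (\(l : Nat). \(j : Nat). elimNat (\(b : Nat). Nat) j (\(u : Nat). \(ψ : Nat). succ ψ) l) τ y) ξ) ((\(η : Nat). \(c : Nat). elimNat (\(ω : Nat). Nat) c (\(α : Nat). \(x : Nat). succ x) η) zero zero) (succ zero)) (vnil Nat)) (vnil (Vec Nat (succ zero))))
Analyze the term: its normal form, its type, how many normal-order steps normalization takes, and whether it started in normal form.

normal form:
  \(t : Vec Nat (succ (succ (succ (succ (succ zero)))))). vcons (Vec Nat (succ zero)) (succ zero) (vcons Nat zero (succ (succ (succ (succ (succ zero))))) (vnil Nat)) (vcons (Vec Nat (succ zero)) zero (vcons Nat zero zero (vnil Nat)) (vnil (Vec Nat (succ zero))))
type:
  Vec Nat (succ (succ (succ (succ (succ zero))))) -> Vec (Vec Nat (succ zero)) (succ (succ zero))
normal-order step count: 12
term was already normal: no
first redex: a beta-redex


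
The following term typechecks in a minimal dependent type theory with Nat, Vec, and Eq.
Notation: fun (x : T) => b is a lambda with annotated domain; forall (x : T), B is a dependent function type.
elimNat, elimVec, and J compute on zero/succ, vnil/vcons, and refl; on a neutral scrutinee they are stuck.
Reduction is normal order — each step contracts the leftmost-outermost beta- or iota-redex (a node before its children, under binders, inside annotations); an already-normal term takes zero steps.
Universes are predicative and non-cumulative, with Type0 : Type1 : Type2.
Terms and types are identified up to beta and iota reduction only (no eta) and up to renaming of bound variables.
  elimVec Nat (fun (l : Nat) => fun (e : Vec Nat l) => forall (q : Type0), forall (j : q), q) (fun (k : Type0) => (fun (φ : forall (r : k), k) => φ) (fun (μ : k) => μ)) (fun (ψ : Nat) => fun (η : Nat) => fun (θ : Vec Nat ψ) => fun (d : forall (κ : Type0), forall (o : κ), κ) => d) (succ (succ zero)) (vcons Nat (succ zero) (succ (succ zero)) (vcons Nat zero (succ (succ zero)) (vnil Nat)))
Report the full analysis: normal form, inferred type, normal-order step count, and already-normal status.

reduced normal form:
  fun (l : Type0) => fun (e : l) => e
inferred type:
  forall (l : Type0), forall (e : l), l
normal-order step count: 12
term was already normal: no
first redex: an elimVec iota-redex


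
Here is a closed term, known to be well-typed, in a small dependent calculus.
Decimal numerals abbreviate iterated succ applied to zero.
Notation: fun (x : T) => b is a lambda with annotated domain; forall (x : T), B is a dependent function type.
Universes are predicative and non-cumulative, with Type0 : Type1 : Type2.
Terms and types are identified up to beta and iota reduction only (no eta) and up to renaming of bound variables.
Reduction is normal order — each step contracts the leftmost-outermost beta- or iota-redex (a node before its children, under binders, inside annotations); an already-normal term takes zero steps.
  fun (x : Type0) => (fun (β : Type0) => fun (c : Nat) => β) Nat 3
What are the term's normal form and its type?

reduced normal form:
  fun (x : Type0) => Nat
the term's type:
  forall (x : Type0), Type0


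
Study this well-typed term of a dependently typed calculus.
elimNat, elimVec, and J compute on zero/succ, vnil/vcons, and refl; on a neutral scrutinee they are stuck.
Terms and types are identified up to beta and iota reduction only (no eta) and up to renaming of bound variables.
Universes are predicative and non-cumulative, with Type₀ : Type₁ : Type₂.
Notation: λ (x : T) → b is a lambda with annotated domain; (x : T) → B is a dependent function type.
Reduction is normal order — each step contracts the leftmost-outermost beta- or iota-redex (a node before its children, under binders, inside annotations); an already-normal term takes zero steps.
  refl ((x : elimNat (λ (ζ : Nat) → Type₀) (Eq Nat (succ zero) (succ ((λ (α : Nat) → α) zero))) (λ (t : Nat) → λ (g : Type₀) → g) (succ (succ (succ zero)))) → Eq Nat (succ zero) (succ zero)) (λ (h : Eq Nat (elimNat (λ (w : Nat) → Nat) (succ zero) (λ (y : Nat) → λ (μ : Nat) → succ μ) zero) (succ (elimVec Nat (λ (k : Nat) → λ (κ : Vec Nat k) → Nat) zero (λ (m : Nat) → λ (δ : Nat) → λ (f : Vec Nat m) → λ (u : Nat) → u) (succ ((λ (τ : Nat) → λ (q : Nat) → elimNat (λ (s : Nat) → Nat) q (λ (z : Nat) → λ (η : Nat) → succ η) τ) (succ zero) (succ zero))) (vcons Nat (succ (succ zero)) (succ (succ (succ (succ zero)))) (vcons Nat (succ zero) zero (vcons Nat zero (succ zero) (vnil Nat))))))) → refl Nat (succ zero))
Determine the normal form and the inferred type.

resulting normal form:
  refl ((x : Eq Nat (succ zero) (succ zero)) → Eq Nat (succ zero) (succ zero)) (λ (ζ : Eq Nat (succ zero) (succ zero)) → refl Nat (succ zero))
the term's type:
  Eq ((x : Eq Nat (succ zero) (succ zero)) → Eq Nat (succ zero) (succ zero)) (λ (ζ : Eq Nat (succ zero) (succ zero)) → refl Nat (succ zero)) (λ (α : Eq Nat (succ zero) (succ zero)) → refl Nat (succ zero))
observation: the term reaches its normal form after 28 normal-order steps.
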